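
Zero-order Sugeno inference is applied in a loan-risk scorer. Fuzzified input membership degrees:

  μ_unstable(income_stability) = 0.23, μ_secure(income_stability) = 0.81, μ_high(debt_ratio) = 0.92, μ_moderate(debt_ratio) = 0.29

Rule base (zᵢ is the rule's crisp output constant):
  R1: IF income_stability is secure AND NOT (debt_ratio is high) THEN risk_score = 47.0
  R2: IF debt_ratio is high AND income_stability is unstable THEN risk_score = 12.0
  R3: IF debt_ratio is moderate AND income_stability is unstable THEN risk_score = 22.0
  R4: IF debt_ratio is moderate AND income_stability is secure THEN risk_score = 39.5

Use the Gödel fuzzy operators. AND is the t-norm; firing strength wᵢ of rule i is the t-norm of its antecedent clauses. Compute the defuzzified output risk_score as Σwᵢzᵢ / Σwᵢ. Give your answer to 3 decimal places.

27.753

R1 (z=47.0): secure=0.81, ¬high=1−0.92=0.08; AND[min(a, b)] → w = 0.08
R2 (z=12.0): high=0.92, unstable=0.23; AND[min(a, b)] → w = 0.23
R3 (z=22.0): moderate=0.29, unstable=0.23; AND[min(a, b)] → w = 0.23
R4 (z=39.5): moderate=0.29, secure=0.81; AND[min(a, b)] → w = 0.29
Weighted average = (0.08·47.0 + 0.23·12.0 + 0.23·22.0 + 0.29·39.5) / (0.08 + 0.23 + 0.23 + 0.29)
  = 23.0350 / 0.8300 = 27.753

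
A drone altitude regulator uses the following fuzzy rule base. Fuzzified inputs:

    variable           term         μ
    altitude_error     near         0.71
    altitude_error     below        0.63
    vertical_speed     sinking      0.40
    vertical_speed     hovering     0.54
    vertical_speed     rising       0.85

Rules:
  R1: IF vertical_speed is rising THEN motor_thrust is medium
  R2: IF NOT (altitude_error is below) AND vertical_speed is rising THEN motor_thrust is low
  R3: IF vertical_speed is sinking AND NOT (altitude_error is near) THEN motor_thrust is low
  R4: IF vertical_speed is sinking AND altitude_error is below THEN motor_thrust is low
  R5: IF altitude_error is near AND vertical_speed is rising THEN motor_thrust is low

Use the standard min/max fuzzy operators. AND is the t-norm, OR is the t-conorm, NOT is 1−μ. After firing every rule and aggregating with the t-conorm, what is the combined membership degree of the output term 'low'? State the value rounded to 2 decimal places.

R1: rising=0.85 → w = 0.85
R2: ¬below=1−0.63=0.37, rising=0.85; AND[min(a, b)] → w = 0.37
R3: sinking=0.40, ¬near=1−0.71=0.29; AND[min(a, b)] → w = 0.29
R4: sinking=0.40, below=0.63; AND[min(a, b)] → w = 0.40
R5: near=0.71, rising=0.85; AND[min(a, b)] → w = 0.71
Rules with consequent 'low': {R2, R3, R4, R5} → strengths 0.37, 0.29, 0.40, 0.71
Aggregate via t-conorm [max(a, b)]: 0.71

0.71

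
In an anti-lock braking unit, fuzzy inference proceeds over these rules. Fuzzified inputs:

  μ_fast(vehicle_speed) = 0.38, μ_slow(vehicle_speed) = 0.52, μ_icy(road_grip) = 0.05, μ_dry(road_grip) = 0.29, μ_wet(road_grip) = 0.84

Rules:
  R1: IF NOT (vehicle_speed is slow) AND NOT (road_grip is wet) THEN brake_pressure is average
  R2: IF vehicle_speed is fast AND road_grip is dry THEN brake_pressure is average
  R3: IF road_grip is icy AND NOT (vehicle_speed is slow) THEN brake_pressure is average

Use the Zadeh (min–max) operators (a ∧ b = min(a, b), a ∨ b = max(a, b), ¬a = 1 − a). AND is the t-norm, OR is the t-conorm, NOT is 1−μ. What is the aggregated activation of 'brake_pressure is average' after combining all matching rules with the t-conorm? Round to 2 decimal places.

0.29

R1: ¬slow=1−0.52=0.48, ¬wet=1−0.84=0.16; AND[min(a, b)] → w = 0.16
R2: fast=0.38, dry=0.29; AND[min(a, b)] → w = 0.29
R3: icy=0.05, ¬slow=1−0.52=0.48; AND[min(a, b)] → w = 0.05
Rules with consequent 'average': {R1, R2, R3} → strengths 0.16, 0.29, 0.05
Aggregate via t-conorm [max(a, b)]: 0.29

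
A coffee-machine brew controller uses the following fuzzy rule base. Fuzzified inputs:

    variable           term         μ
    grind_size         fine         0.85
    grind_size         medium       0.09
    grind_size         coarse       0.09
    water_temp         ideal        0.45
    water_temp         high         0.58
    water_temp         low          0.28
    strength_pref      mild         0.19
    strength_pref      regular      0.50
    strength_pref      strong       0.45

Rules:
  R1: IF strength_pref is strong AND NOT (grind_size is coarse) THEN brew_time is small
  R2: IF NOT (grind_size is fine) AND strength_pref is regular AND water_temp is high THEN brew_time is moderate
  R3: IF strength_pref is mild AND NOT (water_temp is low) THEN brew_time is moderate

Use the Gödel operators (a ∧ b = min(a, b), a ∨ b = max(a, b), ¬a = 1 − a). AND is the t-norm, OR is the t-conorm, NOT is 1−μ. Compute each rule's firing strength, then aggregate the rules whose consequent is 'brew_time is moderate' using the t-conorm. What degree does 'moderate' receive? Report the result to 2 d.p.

R1: strong=0.45, ¬coarse=1−0.09=0.91; AND[min(a, b)] → w = 0.45
R2: ¬fine=1−0.85=0.15, regular=0.50, high=0.58; AND[min(a, b)] → w = 0.15
R3: mild=0.19, ¬low=1−0.28=0.72; AND[min(a, b)] → w = 0.19
Rules with consequent 'moderate': {R2, R3} → strengths 0.15, 0.19
Aggregate via t-conorm [max(a, b)]: 0.19

0.19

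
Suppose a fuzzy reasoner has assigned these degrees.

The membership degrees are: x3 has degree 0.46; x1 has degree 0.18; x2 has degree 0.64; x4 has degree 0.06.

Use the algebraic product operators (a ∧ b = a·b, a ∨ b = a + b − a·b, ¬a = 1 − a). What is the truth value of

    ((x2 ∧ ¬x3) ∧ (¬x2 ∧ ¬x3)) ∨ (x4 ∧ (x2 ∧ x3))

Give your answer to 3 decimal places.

0.084

¬x3 = 1 − 0.4600 = 0.5400
x2 ∧ ¬x3 = a·b on (0.6400, 0.5400) = 0.3456
¬x2 = 1 − 0.6400 = 0.3600
¬x3 = 1 − 0.4600 = 0.5400
¬x2 ∧ ¬x3 = a·b on (0.3600, 0.5400) = 0.1944
(x2 ∧ ¬x3) ∧ (¬x2 ∧ ¬x3) = a·b on (0.3456, 0.1944) = 0.0672
x2 ∧ x3 = a·b on (0.6400, 0.4600) = 0.2944
x4 ∧ (x2 ∧ x3) = a·b on (0.0600, 0.2944) = 0.0177
((x2 ∧ ¬x3) ∧ (¬x2 ∧ ¬x3)) ∨ (x4 ∧ (x2 ∧ x3)) = a + b − a·b on (0.0672, 0.0177) = 0.0837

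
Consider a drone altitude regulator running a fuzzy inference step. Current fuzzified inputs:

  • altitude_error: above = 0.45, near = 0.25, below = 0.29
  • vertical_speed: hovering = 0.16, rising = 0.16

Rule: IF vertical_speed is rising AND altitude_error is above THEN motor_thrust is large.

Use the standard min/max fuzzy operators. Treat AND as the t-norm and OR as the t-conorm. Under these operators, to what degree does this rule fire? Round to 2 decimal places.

firing strength: rising=0.16, above=0.45; AND[min(a, b)] → w = 0.16

0.16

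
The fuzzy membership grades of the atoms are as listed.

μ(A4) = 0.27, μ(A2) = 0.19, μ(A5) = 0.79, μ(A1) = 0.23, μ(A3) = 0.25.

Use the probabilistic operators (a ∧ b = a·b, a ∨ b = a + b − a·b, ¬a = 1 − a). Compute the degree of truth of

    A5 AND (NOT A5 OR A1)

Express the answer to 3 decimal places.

NOT A5 = 1 − 0.7900 = 0.2100
NOT A5 OR A1 = a + b − a·b on (0.2100, 0.2300) = 0.3917
A5 AND (NOT A5 OR A1) = a·b on (0.7900, 0.3917) = 0.3094

0.309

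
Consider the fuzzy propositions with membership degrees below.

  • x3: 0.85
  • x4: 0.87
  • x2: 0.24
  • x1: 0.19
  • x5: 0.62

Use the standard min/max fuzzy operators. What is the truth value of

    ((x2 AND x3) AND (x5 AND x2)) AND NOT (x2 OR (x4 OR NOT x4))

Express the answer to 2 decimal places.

x2 AND x3 = min(a, b) on (0.24, 0.85) = 0.24
x5 AND x2 = min(a, b) on (0.62, 0.24) = 0.24
(x2 AND x3) AND (x5 AND x2) = min(a, b) on (0.24, 0.24) = 0.24
NOT x4 = 1 − 0.87 = 0.13
x4 OR NOT x4 = max(a, b) on (0.87, 0.13) = 0.87
x2 OR (x4 OR NOT x4) = max(a, b) on (0.24, 0.87) = 0.87
NOT (x2 OR (x4 OR NOT x4)) = 1 − 0.87 = 0.13
((x2 AND x3) AND (x5 AND x2)) AND NOT (x2 OR (x4 OR NOT x4)) = min(a, b) on (0.24, 0.13) = 0.13

0.13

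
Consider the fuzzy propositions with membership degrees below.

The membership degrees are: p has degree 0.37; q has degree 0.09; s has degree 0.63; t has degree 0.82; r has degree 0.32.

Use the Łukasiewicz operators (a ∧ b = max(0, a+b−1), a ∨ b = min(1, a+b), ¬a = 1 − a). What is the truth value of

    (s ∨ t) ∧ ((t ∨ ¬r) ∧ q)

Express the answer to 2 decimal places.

0.09

s ∨ t = min(1, a+b) on (0.63, 0.82) = 1.00
¬r = 1 − 0.32 = 0.68
t ∨ ¬r = min(1, a+b) on (0.82, 0.68) = 1.00
(t ∨ ¬r) ∧ q = max(0, a+b−1) on (1.00, 0.09) = 0.09
(s ∨ t) ∧ ((t ∨ ¬r) ∧ q) = max(0, a+b−1) on (1.00, 0.09) = 0.09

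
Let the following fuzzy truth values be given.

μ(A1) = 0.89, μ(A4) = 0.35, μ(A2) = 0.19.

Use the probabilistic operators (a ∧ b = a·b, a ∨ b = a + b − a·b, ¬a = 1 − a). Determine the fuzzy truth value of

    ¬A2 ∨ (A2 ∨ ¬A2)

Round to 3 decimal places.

¬A2 = 1 − 0.1900 = 0.8100
¬A2 = 1 − 0.1900 = 0.8100
A2 ∨ ¬A2 = a + b − a·b on (0.1900, 0.8100) = 0.8461
¬A2 ∨ (A2 ∨ ¬A2) = a + b − a·b on (0.8100, 0.8461) = 0.9708

0.971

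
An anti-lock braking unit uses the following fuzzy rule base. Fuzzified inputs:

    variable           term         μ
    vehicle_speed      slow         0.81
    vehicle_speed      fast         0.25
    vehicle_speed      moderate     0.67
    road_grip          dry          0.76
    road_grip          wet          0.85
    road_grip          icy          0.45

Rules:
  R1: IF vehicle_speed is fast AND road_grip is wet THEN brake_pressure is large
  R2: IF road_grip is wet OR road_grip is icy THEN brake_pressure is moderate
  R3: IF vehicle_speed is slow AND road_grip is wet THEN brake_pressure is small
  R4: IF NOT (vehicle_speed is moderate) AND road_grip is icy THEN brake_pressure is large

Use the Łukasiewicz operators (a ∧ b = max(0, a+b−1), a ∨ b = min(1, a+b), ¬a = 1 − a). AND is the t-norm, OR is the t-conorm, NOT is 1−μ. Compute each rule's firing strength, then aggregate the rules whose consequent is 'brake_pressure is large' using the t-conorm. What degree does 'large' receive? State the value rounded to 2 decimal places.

0.10

R1: fast=0.25, wet=0.85; AND[max(0, a+b−1)] → w = 0.10
R2: wet=0.85, icy=0.45; OR[min(1, a+b)] → w = 1.00
R3: slow=0.81, wet=0.85; AND[max(0, a+b−1)] → w = 0.66
R4: ¬moderate=1−0.67=0.33, icy=0.45; AND[max(0, a+b−1)] → w = 0.00
Rules with consequent 'large': {R1, R4} → strengths 0.10, 0.00
Aggregate via t-conorm [min(1, a+b)]: 0.10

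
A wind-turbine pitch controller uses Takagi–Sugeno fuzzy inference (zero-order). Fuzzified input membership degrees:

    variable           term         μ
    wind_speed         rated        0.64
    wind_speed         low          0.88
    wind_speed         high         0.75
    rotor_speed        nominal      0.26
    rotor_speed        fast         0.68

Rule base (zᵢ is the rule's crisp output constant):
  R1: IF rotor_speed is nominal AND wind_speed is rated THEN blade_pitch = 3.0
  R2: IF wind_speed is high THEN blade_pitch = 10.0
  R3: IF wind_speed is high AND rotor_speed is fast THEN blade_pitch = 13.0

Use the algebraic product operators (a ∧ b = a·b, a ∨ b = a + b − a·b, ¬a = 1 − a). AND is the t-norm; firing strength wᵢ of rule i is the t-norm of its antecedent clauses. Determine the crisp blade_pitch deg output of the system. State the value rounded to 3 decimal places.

10.256

R1 (z=3.0): nominal=0.26, rated=0.64; AND[a·b] → w = 0.1664
R2 (z=10.0): high=0.75 → w = 0.7500
R3 (z=13.0): high=0.75, fast=0.68; AND[a·b] → w = 0.5100
Weighted average = (0.1664·3.0 + 0.7500·10.0 + 0.5100·13.0) / (0.1664 + 0.7500 + 0.5100)
  = 14.6292 / 1.4264 = 10.256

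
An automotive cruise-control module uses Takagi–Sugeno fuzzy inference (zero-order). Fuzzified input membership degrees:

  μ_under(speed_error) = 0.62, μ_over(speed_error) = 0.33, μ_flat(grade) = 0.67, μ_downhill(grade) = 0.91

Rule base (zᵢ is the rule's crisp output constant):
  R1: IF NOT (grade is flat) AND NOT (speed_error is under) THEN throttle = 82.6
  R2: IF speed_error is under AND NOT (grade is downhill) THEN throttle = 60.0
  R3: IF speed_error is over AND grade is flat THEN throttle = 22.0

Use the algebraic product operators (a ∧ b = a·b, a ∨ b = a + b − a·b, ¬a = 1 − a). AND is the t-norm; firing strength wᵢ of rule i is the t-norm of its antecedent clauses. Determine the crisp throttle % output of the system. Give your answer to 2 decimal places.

46.16

R1 (z=82.6): ¬flat=1−0.67=0.33, ¬under=1−0.62=0.38; AND[a·b] → w = 0.1254
R2 (z=60.0): under=0.62, ¬downhill=1−0.91=0.09; AND[a·b] → w = 0.0558
R3 (z=22.0): over=0.33, flat=0.67; AND[a·b] → w = 0.2211
Weighted average = (0.1254·82.6 + 0.0558·60.0 + 0.2211·22.0) / (0.1254 + 0.0558 + 0.2211)
  = 18.5702 / 0.4023 = 46.16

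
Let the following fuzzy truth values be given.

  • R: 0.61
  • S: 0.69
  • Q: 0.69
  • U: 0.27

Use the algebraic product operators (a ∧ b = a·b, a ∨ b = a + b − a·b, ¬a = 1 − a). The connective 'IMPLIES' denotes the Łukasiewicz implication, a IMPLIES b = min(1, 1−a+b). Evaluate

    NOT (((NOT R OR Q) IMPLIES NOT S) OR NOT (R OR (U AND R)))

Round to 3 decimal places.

0.338

NOT R = 1 − 0.6100 = 0.3900
NOT R OR Q = a + b − a·b on (0.3900, 0.6900) = 0.8109
NOT S = 1 − 0.6900 = 0.3100
(NOT R OR Q) IMPLIES NOT S  [Łukasiewicz: min(1, 1−a+b)] with a=0.8109, b=0.3100 → 0.4991
U AND R = a·b on (0.2700, 0.6100) = 0.1647
R OR (U AND R) = a + b − a·b on (0.6100, 0.1647) = 0.6742
NOT (R OR (U AND R)) = 1 − 0.6742 = 0.3258
((NOT R OR Q) IMPLIES NOT S) OR NOT (R OR (U AND R)) = a + b − a·b on (0.4991, 0.3258) = 0.6623
NOT (((NOT R OR Q) IMPLIES NOT S) OR NOT (R OR (U AND R))) = 1 − 0.6623 = 0.3377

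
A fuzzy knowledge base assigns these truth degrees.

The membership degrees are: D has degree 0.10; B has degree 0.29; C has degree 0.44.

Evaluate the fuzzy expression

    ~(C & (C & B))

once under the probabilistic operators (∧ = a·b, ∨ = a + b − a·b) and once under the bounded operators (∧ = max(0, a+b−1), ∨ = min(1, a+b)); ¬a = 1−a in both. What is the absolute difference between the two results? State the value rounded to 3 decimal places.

0.056

Under probabilistic:
  C & B = a·b on (0.4400, 0.2900) = 0.1276
  C & (C & B) = a·b on (0.4400, 0.1276) = 0.0561
  ~(C & (C & B)) = 1 − 0.0561 = 0.9439
  → value = 0.9439
Under bounded:
  C & B = max(0, a+b−1) on (0.44, 0.29) = 0.00
  C & (C & B) = max(0, a+b−1) on (0.44, 0.00) = 0.00
  ~(C & (C & B)) = 1 − 0.00 = 1.00
  → value = 1.0000
|0.9439 − 1.0000| = 0.056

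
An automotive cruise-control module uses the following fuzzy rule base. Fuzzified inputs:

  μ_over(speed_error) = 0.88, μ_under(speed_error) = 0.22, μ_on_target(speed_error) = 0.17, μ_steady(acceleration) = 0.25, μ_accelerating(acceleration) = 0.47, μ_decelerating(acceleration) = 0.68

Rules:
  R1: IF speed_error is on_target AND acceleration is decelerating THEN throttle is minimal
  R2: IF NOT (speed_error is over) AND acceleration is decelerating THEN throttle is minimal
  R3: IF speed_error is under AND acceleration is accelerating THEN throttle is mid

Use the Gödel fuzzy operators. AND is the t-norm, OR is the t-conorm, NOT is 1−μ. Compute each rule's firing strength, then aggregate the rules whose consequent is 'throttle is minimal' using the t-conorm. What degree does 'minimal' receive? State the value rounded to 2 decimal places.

R1: on_target=0.17, decelerating=0.68; AND[min(a, b)] → w = 0.17
R2: ¬over=1−0.88=0.12, decelerating=0.68; AND[min(a, b)] → w = 0.12
R3: under=0.22, accelerating=0.47; AND[min(a, b)] → w = 0.22
Rules with consequent 'minimal': {R1, R2} → strengths 0.17, 0.12
Aggregate via t-conorm [max(a, b)]: 0.17

0.17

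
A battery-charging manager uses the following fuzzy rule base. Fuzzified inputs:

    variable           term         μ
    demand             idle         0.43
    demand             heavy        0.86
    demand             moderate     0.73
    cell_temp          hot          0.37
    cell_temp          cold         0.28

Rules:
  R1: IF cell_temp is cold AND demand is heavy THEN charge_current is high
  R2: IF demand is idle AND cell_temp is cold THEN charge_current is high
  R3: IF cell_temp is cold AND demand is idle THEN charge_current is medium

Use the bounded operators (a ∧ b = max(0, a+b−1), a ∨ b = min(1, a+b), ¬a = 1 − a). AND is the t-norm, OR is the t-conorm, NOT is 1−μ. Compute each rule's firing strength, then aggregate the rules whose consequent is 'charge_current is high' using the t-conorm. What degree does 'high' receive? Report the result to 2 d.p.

0.14

R1: cold=0.28, heavy=0.86; AND[max(0, a+b−1)] → w = 0.14
R2: idle=0.43, cold=0.28; AND[max(0, a+b−1)] → w = 0.00
R3: cold=0.28, idle=0.43; AND[max(0, a+b−1)] → w = 0.00
Rules with consequent 'high': {R1, R2} → strengths 0.14, 0.00
Aggregate via t-conorm [min(1, a+b)]: 0.14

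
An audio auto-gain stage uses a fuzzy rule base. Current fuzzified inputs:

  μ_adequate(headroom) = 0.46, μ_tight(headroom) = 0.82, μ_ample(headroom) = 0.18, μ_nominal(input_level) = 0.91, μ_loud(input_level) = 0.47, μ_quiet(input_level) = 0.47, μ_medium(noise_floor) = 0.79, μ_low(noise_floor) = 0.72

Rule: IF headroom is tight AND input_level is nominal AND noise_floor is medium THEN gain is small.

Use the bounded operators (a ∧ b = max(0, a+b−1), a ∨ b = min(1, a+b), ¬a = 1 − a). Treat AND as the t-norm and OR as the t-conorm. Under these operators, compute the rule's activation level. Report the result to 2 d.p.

firing strength: tight=0.82, nominal=0.91, medium=0.79; AND[max(0, a+b−1)] → w = 0.52

0.52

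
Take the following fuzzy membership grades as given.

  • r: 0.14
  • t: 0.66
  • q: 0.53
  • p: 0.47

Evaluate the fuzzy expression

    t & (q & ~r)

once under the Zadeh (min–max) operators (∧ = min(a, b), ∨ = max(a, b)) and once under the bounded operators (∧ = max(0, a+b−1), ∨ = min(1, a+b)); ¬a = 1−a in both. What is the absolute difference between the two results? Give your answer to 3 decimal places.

0.480

Under Zadeh (min–max):
  ~r = 1 − 0.14 = 0.86
  q & ~r = min(a, b) on (0.53, 0.86) = 0.53
  t & (q & ~r) = min(a, b) on (0.66, 0.53) = 0.53
  → value = 0.5300
Under bounded:
  ~r = 1 − 0.14 = 0.86
  q & ~r = max(0, a+b−1) on (0.53, 0.86) = 0.39
  t & (q & ~r) = max(0, a+b−1) on (0.66, 0.39) = 0.05
  → value = 0.0500
|0.5300 − 0.0500| = 0.480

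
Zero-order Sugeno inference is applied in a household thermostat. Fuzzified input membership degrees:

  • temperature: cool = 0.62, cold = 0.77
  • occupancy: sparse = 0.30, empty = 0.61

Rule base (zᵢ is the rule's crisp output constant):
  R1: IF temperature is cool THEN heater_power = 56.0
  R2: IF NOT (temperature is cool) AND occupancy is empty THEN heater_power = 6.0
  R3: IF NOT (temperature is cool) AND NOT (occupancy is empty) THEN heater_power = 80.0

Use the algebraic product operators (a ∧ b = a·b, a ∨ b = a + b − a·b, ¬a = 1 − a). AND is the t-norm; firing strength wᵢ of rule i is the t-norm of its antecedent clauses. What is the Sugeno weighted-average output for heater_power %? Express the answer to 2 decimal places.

47.97

R1 (z=56.0): cool=0.62 → w = 0.6200
R2 (z=6.0): ¬cool=1−0.62=0.38, empty=0.61; AND[a·b] → w = 0.2318
R3 (z=80.0): ¬cool=1−0.62=0.38, ¬empty=1−0.61=0.39; AND[a·b] → w = 0.1482
Weighted average = (0.6200·56.0 + 0.2318·6.0 + 0.1482·80.0) / (0.6200 + 0.2318 + 0.1482)
  = 47.9668 / 1.0000 = 47.97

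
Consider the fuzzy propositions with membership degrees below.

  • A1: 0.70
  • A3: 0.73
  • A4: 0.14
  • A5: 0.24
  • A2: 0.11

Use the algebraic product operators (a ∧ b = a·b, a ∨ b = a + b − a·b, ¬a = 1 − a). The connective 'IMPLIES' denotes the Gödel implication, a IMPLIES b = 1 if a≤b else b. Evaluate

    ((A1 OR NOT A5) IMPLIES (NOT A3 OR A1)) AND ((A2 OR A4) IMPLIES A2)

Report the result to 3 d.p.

NOT A5 = 1 − 0.2400 = 0.7600
A1 OR NOT A5 = a + b − a·b on (0.7000, 0.7600) = 0.9280
NOT A3 = 1 − 0.7300 = 0.2700
NOT A3 OR A1 = a + b − a·b on (0.2700, 0.7000) = 0.7810
(A1 OR NOT A5) IMPLIES (NOT A3 OR A1)  [Gödel: 1 if a≤b else b] with a=0.9280, b=0.7810 → 0.7810
A2 OR A4 = a + b − a·b on (0.1100, 0.1400) = 0.2346
(A2 OR A4) IMPLIES A2  [Gödel: 1 if a≤b else b] with a=0.2346, b=0.1100 → 0.1100
((A1 OR NOT A5) IMPLIES (NOT A3 OR A1)) AND ((A2 OR A4) IMPLIES A2) = a·b on (0.7810, 0.1100) = 0.0859

0.086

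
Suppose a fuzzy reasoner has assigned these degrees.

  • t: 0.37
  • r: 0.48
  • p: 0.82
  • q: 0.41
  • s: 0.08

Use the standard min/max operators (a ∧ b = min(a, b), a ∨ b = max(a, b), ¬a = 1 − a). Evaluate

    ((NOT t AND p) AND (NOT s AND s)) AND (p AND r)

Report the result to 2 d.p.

0.08

NOT t = 1 − 0.37 = 0.63
NOT t AND p = min(a, b) on (0.63, 0.82) = 0.63
NOT s = 1 − 0.08 = 0.92
NOT s AND s = min(a, b) on (0.92, 0.08) = 0.08
(NOT t AND p) AND (NOT s AND s) = min(a, b) on (0.63, 0.08) = 0.08
p AND r = min(a, b) on (0.82, 0.48) = 0.48
((NOT t AND p) AND (NOT s AND s)) AND (p AND r) = min(a, b) on (0.08, 0.48) = 0.08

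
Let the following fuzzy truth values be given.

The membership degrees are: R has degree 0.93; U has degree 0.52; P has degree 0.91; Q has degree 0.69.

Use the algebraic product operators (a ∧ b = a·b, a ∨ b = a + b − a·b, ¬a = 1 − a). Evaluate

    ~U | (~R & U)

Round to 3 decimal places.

0.499

~U = 1 − 0.5200 = 0.4800
~R = 1 − 0.9300 = 0.0700
~R & U = a·b on (0.0700, 0.5200) = 0.0364
~U | (~R & U) = a + b − a·b on (0.4800, 0.0364) = 0.4989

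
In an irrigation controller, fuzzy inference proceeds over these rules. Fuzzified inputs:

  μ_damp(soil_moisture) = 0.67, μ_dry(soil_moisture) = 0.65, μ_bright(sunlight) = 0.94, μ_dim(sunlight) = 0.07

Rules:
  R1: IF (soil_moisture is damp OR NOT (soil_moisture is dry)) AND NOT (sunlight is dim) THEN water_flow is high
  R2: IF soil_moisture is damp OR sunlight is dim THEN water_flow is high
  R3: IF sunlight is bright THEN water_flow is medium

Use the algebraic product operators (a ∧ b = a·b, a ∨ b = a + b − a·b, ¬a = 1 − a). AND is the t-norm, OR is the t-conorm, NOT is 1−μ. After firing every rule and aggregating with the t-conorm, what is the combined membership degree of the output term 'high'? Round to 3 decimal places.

R1: (damp=0.67 OR ¬dry=1−0.65=0.35) = 0.7855; AND[a·b] with ¬dim=1−0.07=0.93 → w = 0.7305
R2: damp=0.67, dim=0.07; OR[a + b − a·b] → w = 0.6931
R3: bright=0.94 → w = 0.9400
Rules with consequent 'high': {R1, R2} → strengths 0.7305, 0.6931
Aggregate via t-conorm [a + b − a·b]: 0.9173

0.917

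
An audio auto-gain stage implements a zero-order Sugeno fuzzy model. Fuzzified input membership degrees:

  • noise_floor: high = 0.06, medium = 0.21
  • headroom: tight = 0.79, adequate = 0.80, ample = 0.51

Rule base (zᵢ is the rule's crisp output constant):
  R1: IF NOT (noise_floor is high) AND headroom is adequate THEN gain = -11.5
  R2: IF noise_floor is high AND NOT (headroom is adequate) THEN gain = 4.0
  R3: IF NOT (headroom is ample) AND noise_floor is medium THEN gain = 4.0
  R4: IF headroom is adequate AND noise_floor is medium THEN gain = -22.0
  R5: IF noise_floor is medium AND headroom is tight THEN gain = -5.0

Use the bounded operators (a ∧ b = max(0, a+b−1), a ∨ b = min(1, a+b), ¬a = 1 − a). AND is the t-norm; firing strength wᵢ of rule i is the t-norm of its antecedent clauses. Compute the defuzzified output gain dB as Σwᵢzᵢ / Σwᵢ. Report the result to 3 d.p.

-11.640

R1 (z=-11.5): ¬high=1−0.06=0.94, adequate=0.80; AND[max(0, a+b−1)] → w = 0.74
R2 (z=4.0): high=0.06, ¬adequate=1−0.80=0.20; AND[max(0, a+b−1)] → w = 0.00
R3 (z=4.0): ¬ample=1−0.51=0.49, medium=0.21; AND[max(0, a+b−1)] → w = 0.00
R4 (z=-22.0): adequate=0.80, medium=0.21; AND[max(0, a+b−1)] → w = 0.01
R5 (z=-5.0): medium=0.21, tight=0.79; AND[max(0, a+b−1)] → w = 0.00
Weighted average = (0.74·-11.5 + 0.00·4.0 + 0.00·4.0 + 0.01·-22.0 + 0.00·-5.0) / (0.74 + 0.00 + 0.00 + 0.01 + 0.00)
  = -8.7300 / 0.7500 = -11.640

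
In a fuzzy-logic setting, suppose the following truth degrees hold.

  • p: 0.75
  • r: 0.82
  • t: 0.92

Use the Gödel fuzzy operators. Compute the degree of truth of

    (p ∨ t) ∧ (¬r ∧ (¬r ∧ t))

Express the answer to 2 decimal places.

0.18

p ∨ t = max(a, b) on (0.75, 0.92) = 0.92
¬r = 1 − 0.82 = 0.18
¬r = 1 − 0.82 = 0.18
¬r ∧ t = min(a, b) on (0.18, 0.92) = 0.18
¬r ∧ (¬r ∧ t) = min(a, b) on (0.18, 0.18) = 0.18
(p ∨ t) ∧ (¬r ∧ (¬r ∧ t)) = min(a, b) on (0.92, 0.18) = 0.18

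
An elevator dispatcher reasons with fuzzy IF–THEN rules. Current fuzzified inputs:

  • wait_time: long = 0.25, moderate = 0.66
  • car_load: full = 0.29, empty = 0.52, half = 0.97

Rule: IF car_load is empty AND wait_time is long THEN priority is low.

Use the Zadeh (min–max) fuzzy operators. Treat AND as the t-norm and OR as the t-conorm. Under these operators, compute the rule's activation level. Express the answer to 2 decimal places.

firing strength: empty=0.52, long=0.25; AND[min(a, b)] → w = 0.25

0.25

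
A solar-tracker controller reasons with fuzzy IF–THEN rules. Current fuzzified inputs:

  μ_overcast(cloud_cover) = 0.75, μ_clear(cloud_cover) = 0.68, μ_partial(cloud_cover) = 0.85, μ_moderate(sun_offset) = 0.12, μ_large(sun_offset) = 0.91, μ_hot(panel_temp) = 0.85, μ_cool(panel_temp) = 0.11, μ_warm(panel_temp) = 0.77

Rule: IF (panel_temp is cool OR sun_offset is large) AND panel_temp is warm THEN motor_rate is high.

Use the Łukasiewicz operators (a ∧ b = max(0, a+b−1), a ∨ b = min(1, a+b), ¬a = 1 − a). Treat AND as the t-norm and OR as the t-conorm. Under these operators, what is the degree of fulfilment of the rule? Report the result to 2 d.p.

firing strength: (cool=0.11 OR large=0.91) = 1.00; AND[max(0, a+b−1)] with warm=0.77 → w = 0.77

0.77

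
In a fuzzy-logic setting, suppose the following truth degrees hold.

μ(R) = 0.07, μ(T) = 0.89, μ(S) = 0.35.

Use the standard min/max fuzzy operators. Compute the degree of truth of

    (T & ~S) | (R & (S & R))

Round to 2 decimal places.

~S = 1 − 0.35 = 0.65
T & ~S = min(a, b) on (0.89, 0.65) = 0.65
S & R = min(a, b) on (0.35, 0.07) = 0.07
R & (S & R) = min(a, b) on (0.07, 0.07) = 0.07
(T & ~S) | (R & (S & R)) = max(a, b) on (0.65, 0.07) = 0.65

0.65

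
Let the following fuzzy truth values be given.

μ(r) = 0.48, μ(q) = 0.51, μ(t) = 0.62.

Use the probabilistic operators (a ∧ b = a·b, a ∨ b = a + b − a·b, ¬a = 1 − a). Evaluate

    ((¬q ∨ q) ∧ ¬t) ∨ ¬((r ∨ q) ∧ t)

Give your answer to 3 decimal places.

0.670

¬q = 1 − 0.5100 = 0.4900
¬q ∨ q = a + b − a·b on (0.4900, 0.5100) = 0.7501
¬t = 1 − 0.6200 = 0.3800
(¬q ∨ q) ∧ ¬t = a·b on (0.7501, 0.3800) = 0.2850
r ∨ q = a + b − a·b on (0.4800, 0.5100) = 0.7452
(r ∨ q) ∧ t = a·b on (0.7452, 0.6200) = 0.4620
¬((r ∨ q) ∧ t) = 1 − 0.4620 = 0.5380
((¬q ∨ q) ∧ ¬t) ∨ ¬((r ∨ q) ∧ t) = a + b − a·b on (0.2850, 0.5380) = 0.6697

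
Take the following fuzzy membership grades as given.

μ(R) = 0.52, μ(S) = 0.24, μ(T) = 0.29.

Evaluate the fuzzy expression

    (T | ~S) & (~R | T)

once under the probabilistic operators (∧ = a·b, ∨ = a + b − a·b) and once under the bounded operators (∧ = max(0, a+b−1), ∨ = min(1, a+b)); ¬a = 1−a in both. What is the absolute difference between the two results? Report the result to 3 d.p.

0.247

Under probabilistic:
  ~S = 1 − 0.2400 = 0.7600
  T | ~S = a + b − a·b on (0.2900, 0.7600) = 0.8296
  ~R = 1 − 0.5200 = 0.4800
  ~R | T = a + b − a·b on (0.4800, 0.2900) = 0.6308
  (T | ~S) & (~R | T) = a·b on (0.8296, 0.6308) = 0.5233
  → value = 0.5233
Under bounded:
  ~S = 1 − 0.24 = 0.76
  T | ~S = min(1, a+b) on (0.29, 0.76) = 1.00
  ~R = 1 − 0.52 = 0.48
  ~R | T = min(1, a+b) on (0.48, 0.29) = 0.77
  (T | ~S) & (~R | T) = max(0, a+b−1) on (1.00, 0.77) = 0.77
  → value = 0.7700
|0.5233 − 0.7700| = 0.247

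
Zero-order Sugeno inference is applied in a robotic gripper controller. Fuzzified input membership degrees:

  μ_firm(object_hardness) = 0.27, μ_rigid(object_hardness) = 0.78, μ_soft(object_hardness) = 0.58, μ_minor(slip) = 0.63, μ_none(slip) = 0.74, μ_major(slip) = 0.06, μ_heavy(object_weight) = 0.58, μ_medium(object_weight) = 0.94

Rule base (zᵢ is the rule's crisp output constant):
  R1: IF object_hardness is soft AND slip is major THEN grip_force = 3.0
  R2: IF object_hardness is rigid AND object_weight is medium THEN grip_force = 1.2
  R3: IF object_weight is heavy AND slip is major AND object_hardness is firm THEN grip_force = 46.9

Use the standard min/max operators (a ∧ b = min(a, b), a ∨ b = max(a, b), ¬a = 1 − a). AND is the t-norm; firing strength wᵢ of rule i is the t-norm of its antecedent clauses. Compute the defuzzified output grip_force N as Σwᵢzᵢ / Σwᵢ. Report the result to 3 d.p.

4.367

R1 (z=3.0): soft=0.58, major=0.06; AND[min(a, b)] → w = 0.06
R2 (z=1.2): rigid=0.78, medium=0.94; AND[min(a, b)] → w = 0.78
R3 (z=46.9): heavy=0.58, major=0.06, firm=0.27; AND[min(a, b)] → w = 0.06
Weighted average = (0.06·3.0 + 0.78·1.2 + 0.06·46.9) / (0.06 + 0.78 + 0.06)
  = 3.9300 / 0.9000 = 4.367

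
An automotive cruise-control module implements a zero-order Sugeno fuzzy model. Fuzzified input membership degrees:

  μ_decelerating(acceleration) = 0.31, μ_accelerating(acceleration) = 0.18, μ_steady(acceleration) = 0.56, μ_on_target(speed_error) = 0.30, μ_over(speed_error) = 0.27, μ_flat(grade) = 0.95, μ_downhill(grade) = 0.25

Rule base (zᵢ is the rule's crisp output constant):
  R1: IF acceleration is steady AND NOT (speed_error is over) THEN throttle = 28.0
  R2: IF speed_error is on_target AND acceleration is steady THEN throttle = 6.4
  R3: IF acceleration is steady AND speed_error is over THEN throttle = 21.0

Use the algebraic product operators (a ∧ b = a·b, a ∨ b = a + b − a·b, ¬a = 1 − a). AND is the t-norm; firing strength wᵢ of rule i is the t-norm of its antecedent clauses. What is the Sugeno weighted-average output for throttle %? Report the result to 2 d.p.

21.56

R1 (z=28.0): steady=0.56, ¬over=1−0.27=0.73; AND[a·b] → w = 0.4088
R2 (z=6.4): on_target=0.30, steady=0.56; AND[a·b] → w = 0.1680
R3 (z=21.0): steady=0.56, over=0.27; AND[a·b] → w = 0.1512
Weighted average = (0.4088·28.0 + 0.1680·6.4 + 0.1512·21.0) / (0.4088 + 0.1680 + 0.1512)
  = 15.6968 / 0.7280 = 21.56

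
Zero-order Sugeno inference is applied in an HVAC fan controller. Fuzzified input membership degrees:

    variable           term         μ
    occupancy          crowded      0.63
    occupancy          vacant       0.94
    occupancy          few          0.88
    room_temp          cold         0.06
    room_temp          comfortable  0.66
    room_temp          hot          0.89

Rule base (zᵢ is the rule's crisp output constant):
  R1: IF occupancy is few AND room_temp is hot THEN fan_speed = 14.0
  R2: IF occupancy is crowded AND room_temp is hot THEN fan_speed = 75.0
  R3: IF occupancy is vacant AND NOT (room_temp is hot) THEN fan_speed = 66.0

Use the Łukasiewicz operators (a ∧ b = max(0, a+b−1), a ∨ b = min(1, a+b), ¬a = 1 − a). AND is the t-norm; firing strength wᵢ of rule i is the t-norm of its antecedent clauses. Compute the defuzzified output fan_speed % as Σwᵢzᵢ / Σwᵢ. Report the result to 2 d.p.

39.61

R1 (z=14.0): few=0.88, hot=0.89; AND[max(0, a+b−1)] → w = 0.77
R2 (z=75.0): crowded=0.63, hot=0.89; AND[max(0, a+b−1)] → w = 0.52
R3 (z=66.0): vacant=0.94, ¬hot=1−0.89=0.11; AND[max(0, a+b−1)] → w = 0.05
Weighted average = (0.77·14.0 + 0.52·75.0 + 0.05·66.0) / (0.77 + 0.52 + 0.05)
  = 53.0800 / 1.3400 = 39.61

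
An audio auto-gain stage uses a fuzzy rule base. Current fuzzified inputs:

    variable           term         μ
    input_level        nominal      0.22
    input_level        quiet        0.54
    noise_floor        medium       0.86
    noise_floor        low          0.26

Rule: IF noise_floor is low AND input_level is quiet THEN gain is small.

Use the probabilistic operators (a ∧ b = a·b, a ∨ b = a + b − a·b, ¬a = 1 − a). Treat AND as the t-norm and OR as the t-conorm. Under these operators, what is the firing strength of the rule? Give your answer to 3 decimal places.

0.140

firing strength: low=0.26, quiet=0.54; AND[a·b] → w = 0.1404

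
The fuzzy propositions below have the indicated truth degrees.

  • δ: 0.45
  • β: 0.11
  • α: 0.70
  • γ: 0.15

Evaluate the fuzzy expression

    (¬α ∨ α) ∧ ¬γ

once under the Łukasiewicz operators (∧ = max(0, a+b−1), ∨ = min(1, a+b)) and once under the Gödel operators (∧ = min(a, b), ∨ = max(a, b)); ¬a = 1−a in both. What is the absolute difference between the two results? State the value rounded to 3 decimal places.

Under Łukasiewicz:
  ¬α = 1 − 0.70 = 0.30
  ¬α ∨ α = min(1, a+b) on (0.30, 0.70) = 1.00
  ¬γ = 1 − 0.15 = 0.85
  (¬α ∨ α) ∧ ¬γ = max(0, a+b−1) on (1.00, 0.85) = 0.85
  → value = 0.8500
Under Gödel:
  ¬α = 1 − 0.70 = 0.30
  ¬α ∨ α = max(a, b) on (0.30, 0.70) = 0.70
  ¬γ = 1 − 0.15 = 0.85
  (¬α ∨ α) ∧ ¬γ = min(a, b) on (0.70, 0.85) = 0.70
  → value = 0.7000
|0.8500 − 0.7000| = 0.150

0.150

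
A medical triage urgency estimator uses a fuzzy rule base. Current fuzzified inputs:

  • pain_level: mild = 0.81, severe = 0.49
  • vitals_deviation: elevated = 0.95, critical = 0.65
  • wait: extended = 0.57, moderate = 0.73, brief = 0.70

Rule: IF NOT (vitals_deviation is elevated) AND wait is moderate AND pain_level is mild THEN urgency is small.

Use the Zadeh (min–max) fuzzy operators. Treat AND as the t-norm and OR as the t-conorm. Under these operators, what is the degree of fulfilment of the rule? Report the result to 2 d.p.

firing strength: ¬elevated=1−0.95=0.05, moderate=0.73, mild=0.81; AND[min(a, b)] → w = 0.05

0.05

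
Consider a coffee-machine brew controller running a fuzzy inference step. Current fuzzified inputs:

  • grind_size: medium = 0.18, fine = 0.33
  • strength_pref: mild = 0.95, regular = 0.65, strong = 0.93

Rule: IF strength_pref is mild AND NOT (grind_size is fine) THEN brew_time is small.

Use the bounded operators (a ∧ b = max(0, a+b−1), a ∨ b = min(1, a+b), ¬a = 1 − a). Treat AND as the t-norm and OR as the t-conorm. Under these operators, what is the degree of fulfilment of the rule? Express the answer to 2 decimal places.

firing strength: mild=0.95, ¬fine=1−0.33=0.67; AND[max(0, a+b−1)] → w = 0.62

0.62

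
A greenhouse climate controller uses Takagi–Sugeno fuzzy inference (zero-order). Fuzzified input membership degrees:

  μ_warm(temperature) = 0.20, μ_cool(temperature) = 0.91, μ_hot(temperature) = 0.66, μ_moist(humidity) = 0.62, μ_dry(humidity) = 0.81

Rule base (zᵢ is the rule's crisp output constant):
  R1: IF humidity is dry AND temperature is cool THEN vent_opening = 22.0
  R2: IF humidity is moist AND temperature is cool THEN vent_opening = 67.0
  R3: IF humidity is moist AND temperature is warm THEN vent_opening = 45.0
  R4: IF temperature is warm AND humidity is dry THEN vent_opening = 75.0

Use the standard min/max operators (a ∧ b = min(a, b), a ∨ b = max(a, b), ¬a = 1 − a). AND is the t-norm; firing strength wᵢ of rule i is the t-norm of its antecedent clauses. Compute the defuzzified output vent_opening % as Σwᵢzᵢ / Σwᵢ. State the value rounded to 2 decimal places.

R1 (z=22.0): dry=0.81, cool=0.91; AND[min(a, b)] → w = 0.81
R2 (z=67.0): moist=0.62, cool=0.91; AND[min(a, b)] → w = 0.62
R3 (z=45.0): moist=0.62, warm=0.20; AND[min(a, b)] → w = 0.20
R4 (z=75.0): warm=0.20, dry=0.81; AND[min(a, b)] → w = 0.20
Weighted average = (0.81·22.0 + 0.62·67.0 + 0.20·45.0 + 0.20·75.0) / (0.81 + 0.62 + 0.20 + 0.20)
  = 83.3600 / 1.8300 = 45.55

45.55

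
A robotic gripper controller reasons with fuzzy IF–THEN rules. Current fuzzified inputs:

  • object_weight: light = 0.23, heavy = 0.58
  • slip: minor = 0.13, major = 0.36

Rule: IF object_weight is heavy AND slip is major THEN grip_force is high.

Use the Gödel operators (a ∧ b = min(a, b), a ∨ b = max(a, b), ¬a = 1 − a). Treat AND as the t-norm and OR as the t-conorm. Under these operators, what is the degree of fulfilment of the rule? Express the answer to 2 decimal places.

0.36

firing strength: heavy=0.58, major=0.36; AND[min(a, b)] → w = 0.36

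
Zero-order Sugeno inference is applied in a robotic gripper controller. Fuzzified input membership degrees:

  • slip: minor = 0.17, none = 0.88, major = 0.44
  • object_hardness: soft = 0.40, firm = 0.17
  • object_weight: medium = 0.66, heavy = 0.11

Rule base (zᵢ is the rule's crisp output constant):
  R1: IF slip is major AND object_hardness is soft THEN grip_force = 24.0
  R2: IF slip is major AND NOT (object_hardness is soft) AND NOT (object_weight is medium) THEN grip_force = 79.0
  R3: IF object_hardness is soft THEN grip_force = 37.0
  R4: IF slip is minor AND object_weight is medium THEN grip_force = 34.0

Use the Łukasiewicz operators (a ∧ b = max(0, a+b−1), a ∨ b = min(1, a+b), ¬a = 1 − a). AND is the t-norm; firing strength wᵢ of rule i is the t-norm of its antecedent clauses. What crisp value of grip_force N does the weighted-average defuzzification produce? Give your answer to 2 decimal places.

R1 (z=24.0): major=0.44, soft=0.40; AND[max(0, a+b−1)] → w = 0.00
R2 (z=79.0): major=0.44, ¬soft=1−0.40=0.60, ¬medium=1−0.66=0.34; AND[max(0, a+b−1)] → w = 0.00
R3 (z=37.0): soft=0.40 → w = 0.40
R4 (z=34.0): minor=0.17, medium=0.66; AND[max(0, a+b−1)] → w = 0.00
Weighted average = (0.00·24.0 + 0.00·79.0 + 0.40·37.0 + 0.00·34.0) / (0.00 + 0.00 + 0.40 + 0.00)
  = 14.8000 / 0.4000 = 37.00

37.00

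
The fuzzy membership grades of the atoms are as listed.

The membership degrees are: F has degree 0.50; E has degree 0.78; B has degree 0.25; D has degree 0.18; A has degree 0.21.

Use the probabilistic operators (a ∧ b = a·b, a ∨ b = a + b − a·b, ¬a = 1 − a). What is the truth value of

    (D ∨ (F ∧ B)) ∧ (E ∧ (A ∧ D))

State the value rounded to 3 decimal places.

F ∧ B = a·b on (0.5000, 0.2500) = 0.1250
D ∨ (F ∧ B) = a + b − a·b on (0.1800, 0.1250) = 0.2825
A ∧ D = a·b on (0.2100, 0.1800) = 0.0378
E ∧ (A ∧ D) = a·b on (0.7800, 0.0378) = 0.0295
(D ∨ (F ∧ B)) ∧ (E ∧ (A ∧ D)) = a·b on (0.2825, 0.0295) = 0.0083

0.008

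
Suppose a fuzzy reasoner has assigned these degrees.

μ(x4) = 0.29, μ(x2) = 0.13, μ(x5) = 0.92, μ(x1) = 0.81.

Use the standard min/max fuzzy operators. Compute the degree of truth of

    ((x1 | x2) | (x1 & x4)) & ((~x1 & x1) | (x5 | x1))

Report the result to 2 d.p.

0.81

x1 | x2 = max(a, b) on (0.81, 0.13) = 0.81
x1 & x4 = min(a, b) on (0.81, 0.29) = 0.29
(x1 | x2) | (x1 & x4) = max(a, b) on (0.81, 0.29) = 0.81
~x1 = 1 − 0.81 = 0.19
~x1 & x1 = min(a, b) on (0.19, 0.81) = 0.19
x5 | x1 = max(a, b) on (0.92, 0.81) = 0.92
(~x1 & x1) | (x5 | x1) = max(a, b) on (0.19, 0.92) = 0.92
((x1 | x2) | (x1 & x4)) & ((~x1 & x1) | (x5 | x1)) = min(a, b) on (0.81, 0.92) = 0.81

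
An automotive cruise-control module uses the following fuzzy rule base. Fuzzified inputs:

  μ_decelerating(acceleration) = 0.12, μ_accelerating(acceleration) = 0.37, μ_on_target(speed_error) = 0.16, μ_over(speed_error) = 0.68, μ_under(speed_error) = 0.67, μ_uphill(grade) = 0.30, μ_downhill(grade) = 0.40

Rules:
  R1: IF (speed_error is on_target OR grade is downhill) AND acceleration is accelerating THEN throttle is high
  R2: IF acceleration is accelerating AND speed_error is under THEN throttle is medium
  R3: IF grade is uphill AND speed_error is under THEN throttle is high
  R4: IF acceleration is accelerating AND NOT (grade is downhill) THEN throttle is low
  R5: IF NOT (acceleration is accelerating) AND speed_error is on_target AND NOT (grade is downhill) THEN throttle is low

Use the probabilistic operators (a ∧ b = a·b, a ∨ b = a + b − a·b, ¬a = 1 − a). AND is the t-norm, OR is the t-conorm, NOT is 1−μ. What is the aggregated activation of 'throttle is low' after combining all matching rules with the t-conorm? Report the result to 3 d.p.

R1: (on_target=0.16 OR downhill=0.40) = 0.4960; AND[a·b] with accelerating=0.37 → w = 0.1835
R2: accelerating=0.37, under=0.67; AND[a·b] → w = 0.2479
R3: uphill=0.30, under=0.67; AND[a·b] → w = 0.2010
R4: accelerating=0.37, ¬downhill=1−0.40=0.60; AND[a·b] → w = 0.2220
R5: ¬accelerating=1−0.37=0.63, on_target=0.16, ¬downhill=1−0.40=0.60; AND[a·b] → w = 0.0605
Rules with consequent 'low': {R4, R5} → strengths 0.2220, 0.0605
Aggregate via t-conorm [a + b − a·b]: 0.2691

0.269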